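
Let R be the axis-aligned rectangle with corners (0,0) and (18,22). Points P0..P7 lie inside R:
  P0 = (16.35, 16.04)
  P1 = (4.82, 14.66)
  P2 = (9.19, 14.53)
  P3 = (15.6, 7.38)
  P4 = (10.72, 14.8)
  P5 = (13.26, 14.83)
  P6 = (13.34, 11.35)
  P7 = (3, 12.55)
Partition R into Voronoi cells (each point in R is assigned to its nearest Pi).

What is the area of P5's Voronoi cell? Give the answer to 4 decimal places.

Area of P5's cell: 17.9593

1. box [0,18]×[0,22]: [(0, 0) (18, 0) (18, 22) (0, 22)]
2. ⊥bis P5·P0 via (14.805,15.435): [(0, 0) (18, 0) (18, 7.2759) (12.2342, 22) (0, 22)]  |A|=353.5521
3. ⊥bis P5·P1 via (9.04,14.745): [(9.337, 0) (18, 0) (18, 7.2759) (12.2342, 22) (8.8939, 22)]  |A|=153.0126
4. ⊥bis P5·P2 via (11.225,14.68): [(12.3071, 0) (18, 0) (18, 7.2759) (12.2342, 22) (10.6854, 22)]  |A|=100.6345
5. ⊥bis P5·P3 via (14.43,11.105): [(11.5551, 10.202) (16.2738, 11.6841) (12.2342, 22) (10.6854, 22)]  |A|=36.4688
6. ⊥bis P5·P4 via (11.99,14.815): [(12.0427, 10.3552) (16.2738, 11.6841) (12.2342, 22) (11.9051, 22)]  |A|=26.4242
7. ⊥bis P5·P6 via (13.3,13.09): [(12.0107, 13.0604) (15.7016, 13.1452) (12.2342, 22) (11.9051, 22)]  |A|=17.9593
8. ⊥bis P5·P7 via (8.13,13.69): [(12.0107, 13.0604) (15.7016, 13.1452) (12.2342, 22) (11.9051, 22)]  |A|=17.9593
9. canonical 4-gon: [(12.0107, 13.0604) (15.7016, 13.1452) (12.2342, 22) (11.9051, 22)]
10. shoelace: 17.9593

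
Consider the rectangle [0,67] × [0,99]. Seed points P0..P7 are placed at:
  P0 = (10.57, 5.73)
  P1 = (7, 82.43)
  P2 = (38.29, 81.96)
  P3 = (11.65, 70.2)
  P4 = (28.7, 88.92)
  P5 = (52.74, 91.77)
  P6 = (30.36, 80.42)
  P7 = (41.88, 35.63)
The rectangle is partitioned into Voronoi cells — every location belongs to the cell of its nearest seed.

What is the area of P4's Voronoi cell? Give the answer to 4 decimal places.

Area of P4's cell: 319.8721

1. box [0,67]×[0,99]: [(0, 0) (67, 0) (67, 99) (0, 99)]
2. ⊥bis P4·P0 via (19.635,47.325): [(0, 51.6042) (67, 37.0025) (67, 99) (0, 99)]  |A|=3664.6767
3. ⊥bis P4·P1 via (17.85,85.675): [(29.9949, 45.0672) (67, 37.0025) (67, 99) (13.8648, 99)]  |A|=2579.9764
4. ⊥bis P4·P2 via (33.495,85.44): [(22.4655, 70.2427) (43.3363, 99) (13.8648, 99)]  |A|=423.76
5. ⊥bis P4·P3 via (20.175,79.56): [(19.4931, 80.181) (25.625, 74.5962) (43.3363, 99) (13.8648, 99)]  |A|=401.5896
6. ⊥bis P4·P5 via (40.72,90.345): [(19.4931, 80.181) (25.625, 74.5962) (40.2054, 94.686) (39.6939, 99) (13.8648, 99)]  |A|=393.7331
7. ⊥bis P4·P6 via (29.53,84.67): [(18.7785, 82.5703) (33.4987, 85.4451) (40.2054, 94.686) (39.6939, 99) (13.8648, 99)]  |A|=319.8721
8. ⊥bis P4·P7 via (35.29,62.275): [(18.7785, 82.5703) (33.4987, 85.4451) (40.2054, 94.686) (39.6939, 99) (13.8648, 99)]  |A|=319.8721
9. canonical 5-gon: [(18.7785, 82.5703) (33.4987, 85.4451) (40.2054, 94.686) (39.6939, 99) (13.8648, 99)]
10. shoelace: 319.8721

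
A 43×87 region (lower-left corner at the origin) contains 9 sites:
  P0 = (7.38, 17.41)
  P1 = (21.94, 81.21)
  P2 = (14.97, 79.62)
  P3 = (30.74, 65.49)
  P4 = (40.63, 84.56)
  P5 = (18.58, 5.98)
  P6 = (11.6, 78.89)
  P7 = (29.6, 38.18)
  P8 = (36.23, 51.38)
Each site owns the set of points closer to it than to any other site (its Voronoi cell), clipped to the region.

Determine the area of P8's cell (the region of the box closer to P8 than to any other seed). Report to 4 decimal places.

Area of P8's cell: 282.0255

1. box [0,43]×[0,87]: [(0, 0) (43, 0) (43, 87) (0, 87)]
2. ⊥bis P8·P0 via (21.805,34.395): [(0, 52.9135) (43, 16.3945) (43, 87) (0, 87)]  |A|=2250.8767
3. ⊥bis P8·P1 via (29.085,66.295): [(0.4153, 52.5608) (43, 16.3945) (43, 72.961)]  |A|=1204.4324
4. ⊥bis P8·P2 via (25.6,65.5): [(22.406, 63.0954) (4.1733, 49.3693) (43, 16.3945) (43, 72.961)]  |A|=1149.5455
5. ⊥bis P8·P3 via (33.485,58.435): [(6.0621, 47.7651) (43, 16.3945) (43, 62.1372)]  |A|=844.8186
6. ⊥bis P8·P4 via (38.43,67.97): [(6.0621, 47.7651) (43, 16.3945) (43, 62.1372)]  |A|=844.8186
7. ⊥bis P8·P5 via (27.405,28.68): [(6.0621, 47.7651) (29.4875, 27.8704) (43, 22.6172) (43, 62.1372)]  |A|=802.777
8. ⊥bis P8·P6 via (23.915,65.135): [(6.0621, 47.7651) (29.4875, 27.8704) (43, 22.6172) (43, 62.1372)]  |A|=802.777
9. ⊥bis P8·P7 via (32.915,44.78): [(17.8445, 52.3495) (43, 39.7146) (43, 62.1372)]  |A|=282.0255
10. canonical 3-gon: [(17.8445, 52.3495) (43, 39.7146) (43, 62.1372)]
11. shoelace: 282.0255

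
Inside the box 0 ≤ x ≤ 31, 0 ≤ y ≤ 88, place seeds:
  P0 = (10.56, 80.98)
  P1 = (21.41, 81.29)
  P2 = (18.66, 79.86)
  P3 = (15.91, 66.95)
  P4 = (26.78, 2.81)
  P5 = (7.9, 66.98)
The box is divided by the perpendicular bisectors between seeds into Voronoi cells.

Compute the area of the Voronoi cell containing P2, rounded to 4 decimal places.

1. box [0,31]×[0,88]: [(0, 0) (31, 0) (31, 88) (0, 88)]
2. ⊥bis P2·P0 via (14.61,80.42): [(3.4902, 0) (31, 0) (31, 88) (15.6581, 88)]  |A|=1885.475
3. ⊥bis P2·P1 via (20.035,80.575): [(3.4902, 0) (31, 0) (31, 59.4885) (16.174, 88) (15.6581, 88)]  |A|=1674.1189
4. ⊥bis P2·P3 via (17.285,73.405): [(13.7443, 74.1592) (24.5704, 71.8531) (16.174, 88) (15.6581, 88)]  |A|=81.2924
5. ⊥bis P2·P4 via (22.72,41.335): [(13.7443, 74.1592) (24.5704, 71.8531) (16.174, 88) (15.6581, 88)]  |A|=81.2924
6. ⊥bis P2·P5 via (13.28,73.42): [(13.7443, 74.1592) (24.5704, 71.8531) (16.174, 88) (15.6581, 88)]  |A|=81.2924
7. canonical 4-gon: [(13.7443, 74.1592) (24.5704, 71.8531) (16.174, 88) (15.6581, 88)]
8. shoelace: 81.2924

Area of P2's cell: 81.2924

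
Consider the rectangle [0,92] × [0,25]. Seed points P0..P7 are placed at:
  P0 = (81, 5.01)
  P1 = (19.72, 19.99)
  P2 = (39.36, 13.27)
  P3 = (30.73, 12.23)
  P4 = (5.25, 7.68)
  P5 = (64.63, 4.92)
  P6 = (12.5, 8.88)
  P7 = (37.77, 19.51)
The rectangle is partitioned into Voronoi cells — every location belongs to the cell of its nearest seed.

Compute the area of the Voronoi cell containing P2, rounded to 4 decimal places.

Area of P2's cell: 296.9098

1. box [0,92]×[0,25]: [(0, 0) (92, 0) (92, 25) (0, 25)]
2. ⊥bis P2·P0 via (60.18,9.14): [(0, 0) (58.3669, 0) (63.3261, 25) (0, 25)]  |A|=1521.1628
3. ⊥bis P2·P1 via (29.54,16.63): [(23.8499, 0) (58.3669, 0) (63.3261, 25) (32.4039, 25)]  |A|=817.9907
4. ⊥bis P2·P3 via (35.045,12.75): [(36.5815, 0) (58.3669, 0) (63.3261, 25) (33.5688, 25)]  |A|=644.2846
5. ⊥bis P2·P4 via (22.305,10.475): [(36.5815, 0) (58.3669, 0) (63.3261, 25) (33.5688, 25)]  |A|=644.2846
6. ⊥bis P2·P5 via (51.995,9.095): [(36.5815, 0) (48.9897, 0) (57.2505, 25) (33.5688, 25)]  |A|=451.1248
7. ⊥bis P2·P6 via (25.93,11.075): [(36.5815, 0) (48.9897, 0) (57.2505, 25) (33.5688, 25)]  |A|=451.1248
8. ⊥bis P2·P7 via (38.565,16.39): [(34.7243, 15.4114) (36.5815, 0) (48.9897, 0) (55.8618, 20.7974)]  |A|=296.9098
9. canonical 4-gon: [(34.7243, 15.4114) (36.5815, 0) (48.9897, 0) (55.8618, 20.7974)]
10. shoelace: 296.9098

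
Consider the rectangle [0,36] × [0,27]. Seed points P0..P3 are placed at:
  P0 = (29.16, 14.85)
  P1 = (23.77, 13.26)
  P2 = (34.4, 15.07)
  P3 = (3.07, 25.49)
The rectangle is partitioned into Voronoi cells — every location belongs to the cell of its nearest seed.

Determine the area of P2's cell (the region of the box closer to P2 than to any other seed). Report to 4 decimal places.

Area of P2's cell: 112.2850

1. box [0,36]×[0,27]: [(0, 0) (36, 0) (36, 27) (0, 27)]
2. ⊥bis P2·P0 via (31.78,14.96): [(32.4081, 0) (36, 0) (36, 27) (31.2745, 27)]  |A|=112.285
3. ⊥bis P2·P1 via (29.085,14.165): [(32.4081, 0) (36, 0) (36, 27) (31.2745, 27)]  |A|=112.285
4. ⊥bis P2·P3 via (18.735,20.28): [(32.4081, 0) (36, 0) (36, 27) (31.2745, 27)]  |A|=112.285
5. canonical 4-gon: [(32.4081, 0) (36, 0) (36, 27) (31.2745, 27)]
6. shoelace: 112.285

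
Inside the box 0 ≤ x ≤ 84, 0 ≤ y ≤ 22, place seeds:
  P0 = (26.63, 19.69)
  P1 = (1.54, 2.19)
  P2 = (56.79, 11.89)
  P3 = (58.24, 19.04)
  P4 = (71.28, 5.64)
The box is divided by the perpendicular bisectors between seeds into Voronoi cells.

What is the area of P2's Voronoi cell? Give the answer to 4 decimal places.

1. box [0,84]×[0,22]: [(0, 0) (84, 0) (84, 22) (0, 22)]
2. ⊥bis P2·P0 via (41.71,15.79): [(37.6264, 0) (84, 0) (84, 22) (43.316, 22)]  |A|=957.6334
3. ⊥bis P2·P1 via (29.165,7.04): [(37.6264, 0) (84, 0) (84, 22) (43.316, 22)]  |A|=957.6334
4. ⊥bis P2·P3 via (57.515,15.465): [(42.4178, 18.5267) (37.6264, 0) (84, 0) (84, 10.0939)]  |A|=639.4384
5. ⊥bis P2·P4 via (64.035,8.765): [(66.168, 13.7102) (42.4178, 18.5267) (37.6264, 0) (60.2544, 0)]  |A|=386.6626
6. canonical 4-gon: [(66.168, 13.7102) (42.4178, 18.5267) (37.6264, 0) (60.2544, 0)]
7. shoelace: 386.6626

Area of P2's cell: 386.6626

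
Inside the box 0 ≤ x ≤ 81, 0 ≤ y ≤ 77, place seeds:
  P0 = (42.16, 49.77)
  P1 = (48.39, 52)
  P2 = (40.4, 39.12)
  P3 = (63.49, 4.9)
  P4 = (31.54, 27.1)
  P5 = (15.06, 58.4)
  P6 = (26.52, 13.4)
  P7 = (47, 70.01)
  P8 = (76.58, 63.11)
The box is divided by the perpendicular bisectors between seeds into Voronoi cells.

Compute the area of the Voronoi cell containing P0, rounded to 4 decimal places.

Area of P0's cell: 265.0903

1. box [0,81]×[0,77]: [(0, 0) (81, 0) (81, 77) (0, 77)]
2. ⊥bis P0·P1 via (45.275,50.885): [(0, 0) (63.4891, 0) (35.9273, 77) (0, 77)]  |A|=3827.5279
3. ⊥bis P0·P2 via (41.28,44.445): [(0, 51.2669) (47.9763, 43.3384) (35.9273, 77) (0, 77)]  |A|=1221.9748
4. ⊥bis P0·P3 via (52.825,27.335): [(0, 51.2669) (47.9763, 43.3384) (35.9273, 77) (0, 77)]  |A|=1221.9748
5. ⊥bis P0·P4 via (36.85,38.435): [(0, 55.6978) (14.6137, 48.8518) (47.9763, 43.3384) (35.9273, 77) (0, 77)]  |A|=1189.5988
6. ⊥bis P0·P5 via (28.61,54.085): [(26.3271, 46.9161) (47.9763, 43.3384) (35.9273, 77) (35.9073, 77)]  |A|=343.1202
7. ⊥bis P0·P6 via (34.34,31.585): [(26.3271, 46.9161) (47.9763, 43.3384) (35.9273, 77) (35.9073, 77)]  |A|=343.1202
8. ⊥bis P0·P7 via (44.58,59.89): [(31.4579, 63.0279) (26.3271, 46.9161) (47.9763, 43.3384) (41.815, 60.5512)]  |A|=265.0903
9. ⊥bis P0·P8 via (59.37,56.44): [(31.4579, 63.0279) (26.3271, 46.9161) (47.9763, 43.3384) (41.815, 60.5512)]  |A|=265.0903
10. canonical 4-gon: [(31.4579, 63.0279) (26.3271, 46.9161) (47.9763, 43.3384) (41.815, 60.5512)]
11. shoelace: 265.0903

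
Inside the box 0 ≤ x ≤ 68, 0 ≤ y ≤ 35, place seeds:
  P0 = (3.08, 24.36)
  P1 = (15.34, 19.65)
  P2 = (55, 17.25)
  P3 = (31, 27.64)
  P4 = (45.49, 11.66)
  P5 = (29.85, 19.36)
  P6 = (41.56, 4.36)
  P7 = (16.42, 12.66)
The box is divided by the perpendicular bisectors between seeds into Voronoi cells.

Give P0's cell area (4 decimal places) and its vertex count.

1. box [0,68]×[0,35]: [(0, 0) (68, 0) (68, 35) (0, 35)]
2. ⊥bis P0·P1 via (9.21,22.005): [(0, 0) (0.7562, 0) (14.2024, 35) (0, 35)]  |A|=261.775
3. ⊥bis P0·P2 via (29.04,20.805): [(0, 0) (0.7562, 0) (14.2024, 35) (0, 35)]  |A|=261.775
4. ⊥bis P0·P3 via (17.04,26): [(0, 0) (0.7562, 0) (14.2024, 35) (0, 35)]  |A|=261.775
5. ⊥bis P0·P4 via (24.285,18.01): [(0, 0) (0.7562, 0) (14.2024, 35) (0, 35)]  |A|=261.775
6. ⊥bis P0·P5 via (16.465,21.86): [(0, 0) (0.7562, 0) (14.2024, 35) (0, 35)]  |A|=261.775
7. ⊥bis P0·P6 via (22.32,14.36): [(0, 0) (0.7562, 0) (14.2024, 35) (0, 35)]  |A|=261.775
8. ⊥bis P0·P7 via (9.75,18.51): [(0, 7.3933) (6.3998, 14.6903) (14.2024, 35) (0, 35)]  |A|=232.5625
9. canonical 4-gon: [(0, 7.3933) (6.3998, 14.6903) (14.2024, 35) (0, 35)]
10. shoelace: 232.5625

Area of P0's cell: 232.5625 (4 vertices)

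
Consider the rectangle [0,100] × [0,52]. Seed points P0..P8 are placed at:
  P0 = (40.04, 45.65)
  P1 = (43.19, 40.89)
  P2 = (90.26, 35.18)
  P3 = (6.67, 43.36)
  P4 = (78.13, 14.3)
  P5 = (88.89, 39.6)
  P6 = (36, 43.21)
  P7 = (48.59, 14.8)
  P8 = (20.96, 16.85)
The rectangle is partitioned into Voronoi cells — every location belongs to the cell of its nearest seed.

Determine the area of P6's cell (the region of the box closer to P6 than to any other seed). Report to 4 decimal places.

1. box [0,100]×[0,52]: [(0, 0) (100, 0) (100, 52) (0, 52)]
2. ⊥bis P6·P0 via (38.02,44.43): [(0, 0) (64.854, 0) (33.448, 52) (0, 52)]  |A|=2555.8515
3. ⊥bis P6·P1 via (39.595,42.05): [(0, 0) (26.0267, 0) (39.5471, 41.9015) (33.448, 52) (0, 52)]  |A|=1742.3908
4. ⊥bis P6·P2 via (63.13,39.195): [(0, 0) (26.0267, 0) (39.5471, 41.9015) (33.448, 52) (0, 52)]  |A|=1742.3908
5. ⊥bis P6·P3 via (21.335,43.285): [(21.1136, 0) (26.0267, 0) (39.5471, 41.9015) (33.448, 52) (21.3796, 52)]  |A|=637.5676
6. ⊥bis P6·P4 via (57.065,28.755): [(21.1136, 0) (26.0267, 0) (39.5471, 41.9015) (33.448, 52) (21.3796, 52)]  |A|=637.5676
7. ⊥bis P6·P5 via (62.445,41.405): [(21.1136, 0) (26.0267, 0) (39.5471, 41.9015) (33.448, 52) (21.3796, 52)]  |A|=637.5676
8. ⊥bis P6·P7 via (42.295,29.005): [(21.2142, 19.663) (34.233, 25.4323) (39.5471, 41.9015) (33.448, 52) (21.3796, 52)]  |A|=447.3886
9. ⊥bis P6·P8 via (28.48,30.03): [(21.2882, 34.1334) (34.5914, 26.5431) (39.5471, 41.9015) (33.448, 52) (21.3796, 52)]  |A|=344.6598
10. canonical 5-gon: [(21.2882, 34.1334) (34.5914, 26.5431) (39.5471, 41.9015) (33.448, 52) (21.3796, 52)]
11. shoelace: 344.6598

Area of P6's cell: 344.6598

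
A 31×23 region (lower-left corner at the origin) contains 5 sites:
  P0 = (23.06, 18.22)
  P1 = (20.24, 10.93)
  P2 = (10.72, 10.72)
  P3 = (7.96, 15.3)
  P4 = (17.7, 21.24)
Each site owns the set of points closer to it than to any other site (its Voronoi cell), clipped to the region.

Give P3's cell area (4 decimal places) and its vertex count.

Area of P3's cell: 146.1867 (4 vertices)

1. box [0,31]×[0,23]: [(0, 0) (31, 0) (31, 23) (0, 23)]
2. ⊥bis P3·P0 via (15.51,16.76): [(0, 0) (18.751, 0) (14.3033, 23) (0, 23)]  |A|=380.1248
3. ⊥bis P3·P1 via (14.1,13.115): [(0, 0) (9.4329, 0) (15.4703, 16.9655) (14.3033, 23) (0, 23)]  |A|=301.0812
4. ⊥bis P3·P2 via (9.34,13.01): [(0, 7.3815) (15.3519, 16.6329) (15.4703, 16.9655) (14.3033, 23) (0, 23)]  |A|=165.9732
5. ⊥bis P3·P4 via (12.83,18.27): [(0, 7.3815) (14.2378, 15.9615) (9.9454, 23) (0, 23)]  |A|=146.1867
6. canonical 4-gon: [(0, 7.3815) (14.2378, 15.9615) (9.9454, 23) (0, 23)]
7. shoelace: 146.1867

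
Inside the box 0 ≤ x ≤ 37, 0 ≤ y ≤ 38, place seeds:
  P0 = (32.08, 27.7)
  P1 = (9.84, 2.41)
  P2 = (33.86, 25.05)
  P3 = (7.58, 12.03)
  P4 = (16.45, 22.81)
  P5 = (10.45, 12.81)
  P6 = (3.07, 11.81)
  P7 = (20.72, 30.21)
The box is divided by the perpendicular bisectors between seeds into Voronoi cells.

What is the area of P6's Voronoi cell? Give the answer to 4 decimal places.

1. box [0,37]×[0,38]: [(0, 0) (37, 0) (37, 38) (0, 38)]
2. ⊥bis P6·P0 via (17.575,19.755): [(0, 0) (28.3956, 0) (7.5814, 38) (0, 38)]  |A|=683.5647
3. ⊥bis P6·P1 via (6.455,7.11): [(0, 2.461) (19.3961, 16.4303) (7.5814, 38) (0, 38)]  |A|=426.4228
4. ⊥bis P6·P2 via (18.465,18.43): [(0, 2.461) (19.3417, 16.3912) (19.0649, 17.035) (7.5814, 38) (0, 38)]  |A|=426.3999
5. ⊥bis P6·P3 via (5.325,11.92): [(0, 2.461) (5.59, 6.487) (4.0528, 38) (0, 38)]  |A|=163.1898
6. ⊥bis P6·P4 via (9.76,17.31): [(0, 29.1817) (0, 2.461) (5.59, 6.487) (4.7657, 23.3848)]  |A|=112.5607
7. ⊥bis P6·P5 via (6.76,12.31): [(0, 29.1817) (0, 2.461) (5.59, 6.487) (4.7657, 23.3848)]  |A|=112.5607
8. ⊥bis P6·P7 via (11.895,21.01): [(0, 29.1817) (0, 2.461) (5.59, 6.487) (4.7657, 23.3848)]  |A|=112.5607
9. canonical 4-gon: [(0, 29.1817) (0, 2.461) (5.59, 6.487) (4.7657, 23.3848)]
10. shoelace: 112.5607

Area of P6's cell: 112.5607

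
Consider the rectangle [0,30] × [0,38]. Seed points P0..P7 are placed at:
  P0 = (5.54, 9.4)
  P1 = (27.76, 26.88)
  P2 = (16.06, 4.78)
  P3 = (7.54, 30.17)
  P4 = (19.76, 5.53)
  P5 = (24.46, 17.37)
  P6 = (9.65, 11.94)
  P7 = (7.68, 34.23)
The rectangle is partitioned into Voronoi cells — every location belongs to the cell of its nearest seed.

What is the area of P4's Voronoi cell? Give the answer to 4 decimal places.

1. box [0,30]×[0,38]: [(0, 0) (30, 0) (30, 38) (0, 38)]
2. ⊥bis P4·P0 via (12.65,7.465): [(10.6184, 0) (30, 0) (30, 38) (20.9602, 38)]  |A|=540.0077
3. ⊥bis P4·P1 via (23.76,16.205): [(15.8366, 19.174) (10.6184, 0) (30, 0) (30, 13.8668)]  |A|=284.0117
4. ⊥bis P4·P2 via (17.91,5.155): [(15.8366, 19.174) (15.3963, 17.556) (18.9549, 0) (30, 0) (30, 13.8668)]  |A|=210.8335
5. ⊥bis P4·P3 via (13.65,17.85): [(16.1117, 19.0709) (15.7613, 18.8971) (15.3963, 17.556) (18.9549, 0) (30, 0) (30, 13.8668)]  |A|=210.7915
6. ⊥bis P4·P5 via (22.11,11.45): [(16.1548, 13.814) (18.9549, 0) (30, 0) (30, 8.318)]  |A|=133.8702
7. ⊥bis P4·P6 via (14.705,8.735): [(17.5692, 13.2525) (16.5837, 11.6981) (18.9549, 0) (30, 0) (30, 8.318)]  |A|=132.4943
8. ⊥bis P4·P7 via (13.72,19.88): [(17.5692, 13.2525) (16.5837, 11.6981) (18.9549, 0) (30, 0) (30, 8.318)]  |A|=132.4943
9. canonical 5-gon: [(17.5692, 13.2525) (16.5837, 11.6981) (18.9549, 0) (30, 0) (30, 8.318)]
10. shoelace: 132.4943

Area of P4's cell: 132.4943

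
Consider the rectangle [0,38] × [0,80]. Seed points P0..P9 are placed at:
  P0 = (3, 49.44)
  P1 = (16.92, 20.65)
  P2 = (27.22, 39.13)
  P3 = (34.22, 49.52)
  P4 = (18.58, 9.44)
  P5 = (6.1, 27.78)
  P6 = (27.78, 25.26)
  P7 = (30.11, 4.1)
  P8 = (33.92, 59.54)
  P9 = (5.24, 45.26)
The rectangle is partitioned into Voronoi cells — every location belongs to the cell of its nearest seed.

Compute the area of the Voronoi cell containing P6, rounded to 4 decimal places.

Area of P6's cell: 272.4324

1. box [0,38]×[0,80]: [(0, 0) (38, 0) (38, 80) (0, 80)]
2. ⊥bis P6·P0 via (15.39,37.35): [(0, 21.5781) (0, 0) (38, 0) (38, 60.521)]  |A|=1559.884
3. ⊥bis P6·P1 via (22.35,22.955): [(15.9819, 37.9566) (32.0942, 0) (38, 0) (38, 60.521)]  |A|=778.3598
4. ⊥bis P6·P2 via (27.5,32.195): [(18.5805, 31.8349) (32.0942, 0) (38, 0) (38, 32.6189)]  |A|=410.7253
5. ⊥bis P6·P3 via (31,37.39): [(18.5805, 31.8349) (32.0942, 0) (38, 0) (38, 32.6189)]  |A|=410.7253
6. ⊥bis P6·P4 via (23.18,17.35): [(18.5805, 31.8349) (25.2371, 16.1537) (38, 8.7315) (38, 32.6189)]  |A|=307.3056
7. ⊥bis P6·P5 via (16.94,26.52): [(18.5805, 31.8349) (25.2371, 16.1537) (38, 8.7315) (38, 32.6189)]  |A|=307.3056
8. ⊥bis P6·P7 via (28.945,14.68): [(18.5805, 31.8349) (25.2371, 16.1537) (27.9581, 14.5713) (38, 15.6771) (38, 32.6189)]  |A|=272.4324
9. ⊥bis P6·P8 via (30.85,42.4): [(18.5805, 31.8349) (25.2371, 16.1537) (27.9581, 14.5713) (38, 15.6771) (38, 32.6189)]  |A|=272.4324
10. ⊥bis P6·P9 via (16.51,35.26): [(18.5805, 31.8349) (25.2371, 16.1537) (27.9581, 14.5713) (38, 15.6771) (38, 32.6189)]  |A|=272.4324
11. canonical 5-gon: [(18.5805, 31.8349) (25.2371, 16.1537) (27.9581, 14.5713) (38, 15.6771) (38, 32.6189)]
12. shoelace: 272.4324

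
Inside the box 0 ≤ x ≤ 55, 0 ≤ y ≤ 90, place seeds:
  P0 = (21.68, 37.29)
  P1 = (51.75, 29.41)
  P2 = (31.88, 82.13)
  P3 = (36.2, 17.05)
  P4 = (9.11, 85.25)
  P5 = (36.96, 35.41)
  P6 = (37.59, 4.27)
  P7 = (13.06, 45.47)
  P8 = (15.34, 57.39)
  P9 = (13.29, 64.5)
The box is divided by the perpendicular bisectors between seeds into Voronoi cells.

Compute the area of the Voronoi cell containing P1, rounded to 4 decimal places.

1. box [0,55]×[0,90]: [(0, 0) (55, 0) (55, 90) (0, 90)]
2. ⊥bis P1·P0 via (36.715,33.35): [(27.9755, 0) (55, 0) (55, 90) (51.5604, 90)]  |A|=1370.8851
3. ⊥bis P1·P2 via (41.815,55.77): [(42.6752, 56.0942) (27.9755, 0) (55, 0) (55, 60.7394)]  |A|=1132.2594
4. ⊥bis P1·P3 via (43.975,23.23): [(42.6752, 56.0942) (36.5206, 32.6083) (55, 9.3596) (55, 60.7394)]  |A|=605.1683
5. ⊥bis P1·P4 via (30.43,57.33): [(42.6752, 56.0942) (36.5206, 32.6083) (55, 9.3596) (55, 60.7394)]  |A|=605.1683
6. ⊥bis P1·P5 via (44.355,32.41): [(41.7609, 26.0155) (55, 9.3596) (55, 58.6499)]  |A|=326.2801
7. ⊥bis P1·P6 via (44.67,16.84): [(41.7609, 26.0155) (52.6079, 12.369) (55, 11.0217) (55, 58.6499)]  |A|=324.2922
8. ⊥bis P1·P7 via (32.405,37.44): [(41.7609, 26.0155) (52.6079, 12.369) (55, 11.0217) (55, 58.6499)]  |A|=324.2922
9. ⊥bis P1·P8 via (33.545,43.4): [(41.7609, 26.0155) (52.6079, 12.369) (55, 11.0217) (55, 58.6499)]  |A|=324.2922
10. ⊥bis P1·P9 via (32.52,46.955): [(41.7609, 26.0155) (52.6079, 12.369) (55, 11.0217) (55, 58.6499)]  |A|=324.2922
11. canonical 4-gon: [(41.7609, 26.0155) (52.6079, 12.369) (55, 11.0217) (55, 58.6499)]
12. shoelace: 324.2922

Area of P1's cell: 324.2922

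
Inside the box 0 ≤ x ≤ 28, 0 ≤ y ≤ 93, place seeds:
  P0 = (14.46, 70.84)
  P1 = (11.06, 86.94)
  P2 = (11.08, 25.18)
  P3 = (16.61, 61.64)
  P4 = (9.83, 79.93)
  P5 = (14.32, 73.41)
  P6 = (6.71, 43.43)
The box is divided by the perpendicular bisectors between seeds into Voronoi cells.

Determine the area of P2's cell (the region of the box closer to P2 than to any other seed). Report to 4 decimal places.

Area of P2's cell: 994.7673

1. box [0,28]×[0,93]: [(0, 0) (28, 0) (28, 93) (0, 93)]
2. ⊥bis P2·P0 via (12.77,48.01): [(0, 48.9553) (0, 0) (28, 0) (28, 46.8826)]  |A|=1341.7306
3. ⊥bis P2·P1 via (11.07,56.06): [(0, 48.9553) (0, 0) (28, 0) (28, 46.8826)]  |A|=1341.7306
4. ⊥bis P2·P3 via (13.845,43.41): [(0, 45.5099) (0, 0) (28, 0) (28, 41.2631)]  |A|=1214.8217
5. ⊥bis P2·P4 via (10.455,52.555): [(0, 45.5099) (0, 0) (28, 0) (28, 41.2631)]  |A|=1214.8217
6. ⊥bis P2·P5 via (12.7,49.295): [(0, 45.5099) (0, 0) (28, 0) (28, 41.2631)]  |A|=1214.8217
7. ⊥bis P2·P6 via (8.895,34.305): [(0, 32.1751) (0, 0) (28, 0) (28, 38.8797)]  |A|=994.7673
8. canonical 4-gon: [(0, 32.1751) (0, 0) (28, 0) (28, 38.8797)]
9. shoelace: 994.7673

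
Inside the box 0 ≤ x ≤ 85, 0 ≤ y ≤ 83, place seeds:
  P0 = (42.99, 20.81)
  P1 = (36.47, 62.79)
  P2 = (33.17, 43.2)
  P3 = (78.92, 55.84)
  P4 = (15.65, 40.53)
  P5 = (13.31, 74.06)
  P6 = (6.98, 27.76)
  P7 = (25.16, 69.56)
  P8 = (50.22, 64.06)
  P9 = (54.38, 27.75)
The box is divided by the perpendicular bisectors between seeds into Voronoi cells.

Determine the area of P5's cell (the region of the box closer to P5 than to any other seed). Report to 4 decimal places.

Area of P5's cell: 485.5031

1. box [0,85]×[0,83]: [(0, 0) (85, 0) (85, 83) (0, 83)]
2. ⊥bis P5·P0 via (28.15,47.435): [(0, 31.745) (85, 79.1215) (85, 83) (0, 83)]  |A|=2343.1719
3. ⊥bis P5·P1 via (24.89,68.425): [(0, 31.745) (9.6614, 37.13) (31.9824, 83) (0, 83)]  |A|=981.1139
4. ⊥bis P5·P2 via (23.24,58.63): [(0, 43.6739) (18.7027, 55.71) (31.9824, 83) (0, 83)]  |A|=804.1522
5. ⊥bis P5·P3 via (46.115,64.95): [(0, 43.6739) (18.7027, 55.71) (31.9824, 83) (0, 83)]  |A|=804.1522
6. ⊥bis P5·P4 via (14.48,57.295): [(0, 56.2845) (19.6495, 57.6558) (31.9824, 83) (0, 83)]  |A|=667.7586
7. ⊥bis P5·P6 via (10.145,50.91): [(0, 56.2845) (19.6495, 57.6558) (31.9824, 83) (0, 83)]  |A|=667.7586
8. ⊥bis P5·P7 via (19.235,71.81): [(0, 56.2845) (13.7024, 57.2407) (23.4844, 83) (0, 83)]  |A|=485.5031
9. ⊥bis P5·P8 via (31.765,69.06): [(0, 56.2845) (13.7024, 57.2407) (23.4844, 83) (0, 83)]  |A|=485.5031
10. ⊥bis P5·P9 via (33.845,50.905): [(0, 56.2845) (13.7024, 57.2407) (23.4844, 83) (0, 83)]  |A|=485.5031
11. canonical 4-gon: [(0, 56.2845) (13.7024, 57.2407) (23.4844, 83) (0, 83)]
12. shoelace: 485.5031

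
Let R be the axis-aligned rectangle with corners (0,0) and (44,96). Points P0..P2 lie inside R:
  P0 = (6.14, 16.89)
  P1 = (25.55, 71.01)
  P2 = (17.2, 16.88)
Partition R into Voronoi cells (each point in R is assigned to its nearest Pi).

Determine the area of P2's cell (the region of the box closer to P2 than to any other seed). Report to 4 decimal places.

Area of P2's cell: 1388.2850

1. box [0,44]×[0,96]: [(0, 0) (44, 0) (44, 96) (0, 96)]
2. ⊥bis P2·P0 via (11.67,16.885): [(11.6547, 0) (44, 0) (44, 96) (11.7415, 96)]  |A|=3100.9792
3. ⊥bis P2·P1 via (21.375,43.945): [(11.6958, 45.4381) (11.6547, 0) (44, 0) (44, 40.4549)]  |A|=1388.285
4. canonical 4-gon: [(11.6958, 45.4381) (11.6547, 0) (44, 0) (44, 40.4549)]
5. shoelace: 1388.285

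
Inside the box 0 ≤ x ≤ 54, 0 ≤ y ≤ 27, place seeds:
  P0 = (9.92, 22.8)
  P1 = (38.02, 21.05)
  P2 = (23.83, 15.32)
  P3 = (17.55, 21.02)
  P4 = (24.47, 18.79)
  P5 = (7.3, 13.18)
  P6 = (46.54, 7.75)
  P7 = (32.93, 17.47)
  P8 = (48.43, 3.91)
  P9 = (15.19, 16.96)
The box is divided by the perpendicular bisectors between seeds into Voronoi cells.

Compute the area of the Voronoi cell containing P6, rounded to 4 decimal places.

Area of P6's cell: 220.6561

1. box [0,54]×[0,27]: [(0, 0) (54, 0) (54, 27) (0, 27)]
2. ⊥bis P6·P0 via (28.23,15.275): [(21.9523, 0) (54, 0) (54, 27) (33.0487, 27)]  |A|=715.4861
3. ⊥bis P6·P1 via (42.28,14.4): [(22.7211, 1.8705) (21.9523, 0) (54, 0) (54, 21.9078)]  |A|=372.6
4. ⊥bis P6·P2 via (35.185,11.535): [(34.4729, 9.3988) (31.34, 0) (54, 0) (54, 21.9078)]  |A|=320.3862
5. ⊥bis P6·P3 via (32.045,14.385): [(34.4729, 9.3988) (31.34, 0) (54, 0) (54, 21.9078)]  |A|=320.3862
6. ⊥bis P6·P4 via (35.505,13.27): [(34.4729, 9.3988) (31.34, 0) (54, 0) (54, 21.9078)]  |A|=320.3862
7. ⊥bis P6·P5 via (26.92,10.465): [(34.4729, 9.3988) (31.34, 0) (54, 0) (54, 21.9078)]  |A|=320.3862
8. ⊥bis P6·P7 via (39.735,12.61): [(39.9452, 12.9043) (31.8746, 1.6038) (31.34, 0) (54, 0) (54, 21.9078)]  |A|=303.6125
9. ⊥bis P6·P8 via (47.485,5.83): [(39.9452, 12.9043) (31.8746, 1.6038) (31.34, 0) (35.6399, 0) (54, 9.0366) (54, 21.9078)]  |A|=220.6561
10. ⊥bis P6·P9 via (30.865,12.355): [(39.9452, 12.9043) (31.8746, 1.6038) (31.34, 0) (35.6399, 0) (54, 9.0366) (54, 21.9078)]  |A|=220.6561
11. canonical 6-gon: [(39.9452, 12.9043) (31.8746, 1.6038) (31.34, 0) (35.6399, 0) (54, 9.0366) (54, 21.9078)]
12. shoelace: 220.6561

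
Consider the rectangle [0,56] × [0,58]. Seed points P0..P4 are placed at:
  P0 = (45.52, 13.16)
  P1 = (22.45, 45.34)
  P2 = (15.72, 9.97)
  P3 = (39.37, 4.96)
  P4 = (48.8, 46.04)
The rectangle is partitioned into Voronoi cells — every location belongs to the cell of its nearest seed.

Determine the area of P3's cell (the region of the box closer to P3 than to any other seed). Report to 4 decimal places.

Area of P3's cell: 263.9681

1. box [0,56]×[0,58]: [(0, 0) (56, 0) (56, 58) (0, 58)]
2. ⊥bis P3·P0 via (42.445,9.06): [(0, 40.8938) (0, 0) (54.525, 0)]  |A|=1114.8659
3. ⊥bis P3·P1 via (30.91,25.15): [(24.5468, 22.4837) (0, 12.1981) (0, 0) (54.525, 0)]  |A|=762.6734
4. ⊥bis P3·P2 via (27.545,7.465): [(29.8793, 18.4843) (25.9636, 0) (54.525, 0)]  |A|=263.9681
5. ⊥bis P3·P4 via (44.085,25.5): [(29.8793, 18.4843) (25.9636, 0) (54.525, 0)]  |A|=263.9681
6. canonical 3-gon: [(29.8793, 18.4843) (25.9636, 0) (54.525, 0)]
7. shoelace: 263.9681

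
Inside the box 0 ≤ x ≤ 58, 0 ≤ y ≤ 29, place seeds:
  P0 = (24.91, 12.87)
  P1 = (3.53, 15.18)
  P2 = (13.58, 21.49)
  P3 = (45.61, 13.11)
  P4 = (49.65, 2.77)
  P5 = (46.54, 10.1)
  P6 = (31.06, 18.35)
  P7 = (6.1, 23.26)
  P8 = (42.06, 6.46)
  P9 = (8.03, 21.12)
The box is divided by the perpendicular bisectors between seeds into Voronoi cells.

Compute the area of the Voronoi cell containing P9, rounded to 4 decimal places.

Area of P9's cell: 39.0610

1. box [0,58]×[0,29]: [(0, 0) (58, 0) (58, 29) (0, 29)]
2. ⊥bis P9·P0 via (16.47,16.995): [(0, 0) (8.1638, 0) (22.3374, 29) (0, 29)]  |A|=442.2669
3. ⊥bis P9·P1 via (5.78,18.15): [(0, 22.5288) (13.9934, 11.9277) (22.3374, 29) (0, 29)]  |A|=235.952
4. ⊥bis P9·P2 via (10.805,21.305): [(0, 22.5288) (11.2938, 13.9729) (10.292, 29) (0, 29)]  |A|=113.8719
5. ⊥bis P9·P3 via (26.82,17.115): [(0, 22.5288) (11.2938, 13.9729) (10.292, 29) (0, 29)]  |A|=113.8719
6. ⊥bis P9·P4 via (28.84,11.945): [(0, 22.5288) (11.2938, 13.9729) (10.292, 29) (0, 29)]  |A|=113.8719
7. ⊥bis P9·P5 via (27.285,15.61): [(0, 22.5288) (11.2938, 13.9729) (10.292, 29) (0, 29)]  |A|=113.8719
8. ⊥bis P9·P6 via (19.545,19.735): [(0, 22.5288) (11.2938, 13.9729) (10.292, 29) (0, 29)]  |A|=113.8719
9. ⊥bis P9·P7 via (7.065,22.19): [(4.0438, 19.4653) (11.2938, 13.9729) (10.5372, 25.3215)]  |A|=39.061
10. ⊥bis P9·P8 via (25.045,13.79): [(4.0438, 19.4653) (11.2938, 13.9729) (10.5372, 25.3215)]  |A|=39.061
11. canonical 3-gon: [(4.0438, 19.4653) (11.2938, 13.9729) (10.5372, 25.3215)]
12. shoelace: 39.061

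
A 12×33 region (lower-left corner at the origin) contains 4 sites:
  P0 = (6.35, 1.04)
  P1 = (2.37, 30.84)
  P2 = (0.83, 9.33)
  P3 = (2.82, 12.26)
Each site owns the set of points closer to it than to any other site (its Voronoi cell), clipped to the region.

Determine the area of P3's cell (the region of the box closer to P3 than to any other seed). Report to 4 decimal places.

Area of P3's cell: 150.9979

1. box [0,12]×[0,33]: [(0, 0) (12, 0) (12, 33) (0, 33)]
2. ⊥bis P3·P0 via (4.585,6.65): [(0, 5.2075) (12, 8.9829) (12, 33) (0, 33)]  |A|=310.8578
3. ⊥bis P3·P1 via (2.595,21.55): [(0, 21.4872) (0, 5.2075) (12, 8.9829) (12, 21.7778)]  |A|=174.4474
4. ⊥bis P3·P2 via (1.825,10.795): [(0, 21.4872) (0, 12.0345) (6.8696, 7.3688) (12, 8.9829) (12, 21.7778)]  |A|=150.9979
5. canonical 5-gon: [(0, 21.4872) (0, 12.0345) (6.8696, 7.3688) (12, 8.9829) (12, 21.7778)]
6. shoelace: 150.9979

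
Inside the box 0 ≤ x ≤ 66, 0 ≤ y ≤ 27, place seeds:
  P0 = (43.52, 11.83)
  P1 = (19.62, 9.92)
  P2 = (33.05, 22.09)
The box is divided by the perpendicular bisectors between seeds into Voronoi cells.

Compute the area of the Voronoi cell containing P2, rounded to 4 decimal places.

1. box [0,66]×[0,27]: [(0, 0) (66, 0) (66, 27) (0, 27)]
2. ⊥bis P2·P0 via (38.285,16.96): [(0, 0) (21.6652, 0) (48.1236, 27) (0, 27)]  |A|=942.1488
3. ⊥bis P2·P1 via (26.335,16.005): [(31.6267, 10.1654) (48.1236, 27) (16.3715, 27)]  |A|=267.2663
4. canonical 3-gon: [(31.6267, 10.1654) (48.1236, 27) (16.3715, 27)]
5. shoelace: 267.2663

Area of P2's cell: 267.2663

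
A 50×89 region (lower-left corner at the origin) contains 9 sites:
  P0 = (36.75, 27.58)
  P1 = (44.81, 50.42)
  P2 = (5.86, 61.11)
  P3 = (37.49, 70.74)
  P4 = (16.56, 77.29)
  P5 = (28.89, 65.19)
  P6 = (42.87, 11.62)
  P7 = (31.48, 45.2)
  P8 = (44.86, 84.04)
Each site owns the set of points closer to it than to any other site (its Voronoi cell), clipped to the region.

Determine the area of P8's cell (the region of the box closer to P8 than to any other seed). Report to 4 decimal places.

Area of P8's cell: 222.6013

1. box [0,50]×[0,89]: [(0, 0) (50, 0) (50, 89) (0, 89)]
2. ⊥bis P8·P0 via (40.805,55.81): [(0, 61.6713) (50, 54.4892) (50, 89) (0, 89)]  |A|=1545.9873
3. ⊥bis P8·P1 via (44.835,67.23): [(0, 67.2967) (50, 67.2223) (50, 89) (0, 89)]  |A|=1087.0251
4. ⊥bis P8·P2 via (25.36,72.575): [(28.4883, 67.2543) (50, 67.2223) (50, 89) (15.7029, 89)]  |A|=607.1441
5. ⊥bis P8·P3 via (41.175,77.39): [(50, 72.4998) (50, 89) (20.2234, 89)]  |A|=245.6603
6. ⊥bis P8·P4 via (30.71,80.665): [(30.0163, 83.5734) (50, 72.4998) (50, 89) (28.722, 89)]  |A|=222.6013
7. ⊥bis P8·P5 via (36.875,74.615): [(30.0163, 83.5734) (50, 72.4998) (50, 89) (28.722, 89)]  |A|=222.6013
8. ⊥bis P8·P6 via (43.865,47.83): [(30.0163, 83.5734) (50, 72.4998) (50, 89) (28.722, 89)]  |A|=222.6013
9. ⊥bis P8·P7 via (38.17,64.62): [(30.0163, 83.5734) (50, 72.4998) (50, 89) (28.722, 89)]  |A|=222.6013
10. canonical 4-gon: [(30.0163, 83.5734) (50, 72.4998) (50, 89) (28.722, 89)]
11. shoelace: 222.6013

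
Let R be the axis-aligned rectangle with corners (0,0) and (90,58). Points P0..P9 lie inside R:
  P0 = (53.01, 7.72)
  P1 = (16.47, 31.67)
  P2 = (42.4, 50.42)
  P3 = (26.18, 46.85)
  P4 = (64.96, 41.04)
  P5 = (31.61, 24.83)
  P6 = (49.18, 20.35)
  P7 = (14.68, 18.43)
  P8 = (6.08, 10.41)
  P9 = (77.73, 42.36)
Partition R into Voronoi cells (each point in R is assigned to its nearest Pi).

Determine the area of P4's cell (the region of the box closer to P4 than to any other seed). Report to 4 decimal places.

Area of P4's cell: 560.4753

1. box [0,90]×[0,58]: [(0, 0) (90, 0) (90, 58) (0, 58)]
2. ⊥bis P4·P0 via (58.985,24.38): [(0, 45.5346) (90, 13.2567) (90, 58) (0, 58)]  |A|=2574.3934
3. ⊥bis P4·P1 via (40.715,36.355): [(41.8409, 30.5286) (90, 13.2567) (90, 58) (36.5324, 58)]  |A|=1811.8139
4. ⊥bis P4·P2 via (53.68,45.73): [(46.6434, 28.8062) (90, 13.2567) (90, 58) (58.7816, 58)]  |A|=1425.6498
5. ⊥bis P4·P3 via (45.57,43.945): [(46.6434, 28.8062) (90, 13.2567) (90, 58) (58.7816, 58)]  |A|=1425.6498
6. ⊥bis P4·P5 via (48.285,32.935): [(48.3255, 32.8517) (51.0621, 27.2215) (90, 13.2567) (90, 58) (58.7816, 58)]  |A|=1415.3791
7. ⊥bis P4·P6 via (57.07,30.695): [(49.75, 36.2779) (70.9997, 20.071) (90, 13.2567) (90, 58) (58.7816, 58)]  |A|=1321.0908
8. ⊥bis P4·P7 via (39.82,29.735): [(49.75, 36.2779) (70.9997, 20.071) (90, 13.2567) (90, 58) (58.7816, 58)]  |A|=1321.0908
9. ⊥bis P4·P8 via (35.52,25.725): [(49.75, 36.2779) (70.9997, 20.071) (90, 13.2567) (90, 58) (58.7816, 58)]  |A|=1321.0908
10. ⊥bis P4·P9 via (71.345,41.7): [(49.75, 36.2779) (70.9997, 20.071) (73.6801, 19.1097) (69.6601, 58) (58.7816, 58)]  |A|=560.4753
11. canonical 5-gon: [(49.75, 36.2779) (70.9997, 20.071) (73.6801, 19.1097) (69.6601, 58) (58.7816, 58)]
12. shoelace: 560.4753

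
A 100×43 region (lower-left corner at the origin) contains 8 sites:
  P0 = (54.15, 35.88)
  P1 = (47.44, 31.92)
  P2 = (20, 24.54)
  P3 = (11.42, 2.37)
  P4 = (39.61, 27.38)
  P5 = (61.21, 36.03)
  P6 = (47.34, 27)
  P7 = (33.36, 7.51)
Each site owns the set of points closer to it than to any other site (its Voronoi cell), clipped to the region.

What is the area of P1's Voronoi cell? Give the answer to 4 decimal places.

1. box [0,100]×[0,43]: [(0, 0) (100, 0) (100, 43) (0, 43)]
2. ⊥bis P1·P0 via (50.795,33.9): [(0, 0) (70.8016, 0) (45.4245, 43) (0, 43)]  |A|=2498.8604
3. ⊥bis P1·P2 via (33.72,28.23): [(41.3125, 0) (70.8016, 0) (45.4245, 43) (29.7476, 43)]  |A|=971.0688
4. ⊥bis P1·P3 via (29.43,17.145): [(40.2478, 3.9586) (43.4954, 0) (70.8016, 0) (45.4245, 43) (29.7476, 43)]  |A|=966.7482
5. ⊥bis P1·P4 via (43.525,29.65): [(60.7167, 0) (70.8016, 0) (45.4245, 43) (35.7844, 43)]  |A|=424.0871
6. ⊥bis P1·P5 via (54.325,33.975): [(60.7167, 0) (64.4657, 0) (57.9824, 21.7213) (45.4245, 43) (35.7844, 43)]  |A|=355.2753
7. ⊥bis P1·P6 via (47.39,29.46): [(43.5904, 29.5372) (53.4885, 29.336) (45.4245, 43) (35.7844, 43)]  |A|=131.7038
8. ⊥bis P1·P7 via (40.4,19.715): [(43.5904, 29.5372) (53.4885, 29.336) (45.4245, 43) (35.7844, 43)]  |A|=131.7038
9. canonical 4-gon: [(43.5904, 29.5372) (53.4885, 29.336) (45.4245, 43) (35.7844, 43)]
10. shoelace: 131.7038

Area of P1's cell: 131.7038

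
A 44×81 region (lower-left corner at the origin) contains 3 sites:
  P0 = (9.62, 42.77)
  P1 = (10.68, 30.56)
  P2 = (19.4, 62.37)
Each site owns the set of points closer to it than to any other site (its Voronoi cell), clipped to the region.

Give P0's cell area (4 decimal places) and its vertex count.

Area of P0's cell: 492.7211 (3 vertices)

1. box [0,44]×[0,81]: [(0, 0) (44, 0) (44, 81) (0, 81)]
2. ⊥bis P0·P1 via (10.15,36.665): [(0, 35.7838) (44, 39.6037) (44, 81) (0, 81)]  |A|=1905.4751
3. ⊥bis P0·P2 via (14.51,52.57): [(0, 59.8102) (0, 35.7838) (41.015, 39.3445)]  |A|=492.7211
4. canonical 3-gon: [(0, 59.8102) (0, 35.7838) (41.015, 39.3445)]
5. shoelace: 492.7211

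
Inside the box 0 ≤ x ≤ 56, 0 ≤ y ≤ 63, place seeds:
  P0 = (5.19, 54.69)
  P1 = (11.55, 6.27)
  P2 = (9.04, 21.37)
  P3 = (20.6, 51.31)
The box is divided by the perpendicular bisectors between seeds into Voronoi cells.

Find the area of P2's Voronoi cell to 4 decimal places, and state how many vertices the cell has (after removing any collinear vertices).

Area of P2's cell: 788.7130 (4 vertices)

1. box [0,56]×[0,63]: [(0, 0) (56, 0) (56, 63) (0, 63)]
2. ⊥bis P2·P0 via (7.115,38.03): [(0, 37.2079) (0, 0) (56, 0) (56, 43.6785)]  |A|=2264.8182
3. ⊥bis P2·P1 via (10.295,13.82): [(0, 37.2079) (0, 12.1087) (56, 21.4173) (56, 43.6785)]  |A|=1326.0893
4. ⊥bis P2·P3 via (14.82,36.34): [(9.6764, 38.326) (0, 37.2079) (0, 12.1087) (54.2309, 21.1232)]  |A|=788.713
5. canonical 4-gon: [(9.6764, 38.326) (0, 37.2079) (0, 12.1087) (54.2309, 21.1232)]
6. shoelace: 788.713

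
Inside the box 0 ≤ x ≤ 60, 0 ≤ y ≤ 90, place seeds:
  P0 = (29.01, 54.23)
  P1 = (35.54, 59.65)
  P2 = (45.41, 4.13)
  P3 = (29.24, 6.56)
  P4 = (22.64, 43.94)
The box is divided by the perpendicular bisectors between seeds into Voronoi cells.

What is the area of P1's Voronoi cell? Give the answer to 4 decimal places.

1. box [0,60]×[0,90]: [(0, 0) (60, 0) (60, 90) (0, 90)]
2. ⊥bis P1·P0 via (32.275,56.94): [(60, 23.537) (60, 90) (4.8347, 90)]  |A|=1833.2258
3. ⊥bis P1·P2 via (40.475,31.89): [(51.4478, 33.8407) (60, 35.361) (60, 90) (4.8347, 90)]  |A|=1782.665
4. ⊥bis P1·P3 via (32.39,33.105): [(51.4478, 33.8407) (60, 35.361) (60, 90) (4.8347, 90)]  |A|=1782.665
5. ⊥bis P1·P4 via (29.09,51.795): [(51.4478, 33.8407) (60, 35.361) (60, 90) (4.8347, 90)]  |A|=1782.665
6. canonical 4-gon: [(51.4478, 33.8407) (60, 35.361) (60, 90) (4.8347, 90)]
7. shoelace: 1782.665

Area of P1's cell: 1782.6650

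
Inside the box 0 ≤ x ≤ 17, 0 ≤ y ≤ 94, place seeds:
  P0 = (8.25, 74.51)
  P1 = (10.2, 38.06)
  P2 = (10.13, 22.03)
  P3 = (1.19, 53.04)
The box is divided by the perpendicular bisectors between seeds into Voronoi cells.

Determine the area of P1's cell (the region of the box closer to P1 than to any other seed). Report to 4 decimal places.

Area of P1's cell: 292.1424

1. box [0,17]×[0,94]: [(0, 0) (17, 0) (17, 94) (0, 94)]
2. ⊥bis P1·P0 via (9.225,56.285): [(0, 55.7915) (0, 0) (17, 0) (17, 56.7009)]  |A|=956.1856
3. ⊥bis P1·P2 via (10.165,30.045): [(0, 55.7915) (0, 30.0894) (17, 30.0152) (17, 56.7009)]  |A|=445.297
4. ⊥bis P1·P3 via (5.695,45.55): [(0, 42.1246) (0, 30.0894) (17, 30.0152) (17, 52.3496)]  |A|=292.1424
5. canonical 4-gon: [(0, 42.1246) (0, 30.0894) (17, 30.0152) (17, 52.3496)]
6. shoelace: 292.1424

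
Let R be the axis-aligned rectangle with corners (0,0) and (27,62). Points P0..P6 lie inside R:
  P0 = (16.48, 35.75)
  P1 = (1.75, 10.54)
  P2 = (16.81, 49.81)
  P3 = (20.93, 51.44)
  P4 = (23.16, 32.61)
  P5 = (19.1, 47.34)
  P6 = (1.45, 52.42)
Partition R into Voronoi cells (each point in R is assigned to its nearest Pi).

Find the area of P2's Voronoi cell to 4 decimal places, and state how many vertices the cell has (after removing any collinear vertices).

1. box [0,27]×[0,62]: [(0, 0) (27, 0) (27, 62) (0, 62)]
2. ⊥bis P2·P0 via (16.645,42.78): [(0, 43.1707) (27, 42.537) (27, 62) (0, 62)]  |A|=516.947
3. ⊥bis P2·P1 via (9.28,30.175): [(0, 43.1707) (27, 42.537) (27, 62) (0, 62)]  |A|=516.947
4. ⊥bis P2·P3 via (18.87,50.625): [(0, 43.1707) (22.0237, 42.6538) (14.3697, 62) (0, 62)]  |A|=346.3453
5. ⊥bis P2·P4 via (19.985,41.21): [(0, 43.1707) (22.0237, 42.6538) (14.3697, 62) (0, 62)]  |A|=346.3453
6. ⊥bis P2·P5 via (17.955,48.575): [(0, 43.1707) (11.8265, 42.8931) (19.2178, 49.7458) (14.3697, 62) (0, 62)]  |A|=310.5216
7. ⊥bis P2·P6 via (9.13,51.115): [(7.7492, 42.9888) (11.8265, 42.8931) (19.2178, 49.7458) (14.3697, 62) (10.9796, 62)]  |A|=133.1979
8. canonical 5-gon: [(7.7492, 42.9888) (11.8265, 42.8931) (19.2178, 49.7458) (14.3697, 62) (10.9796, 62)]
9. shoelace: 133.1979

Area of P2's cell: 133.1979 (5 vertices)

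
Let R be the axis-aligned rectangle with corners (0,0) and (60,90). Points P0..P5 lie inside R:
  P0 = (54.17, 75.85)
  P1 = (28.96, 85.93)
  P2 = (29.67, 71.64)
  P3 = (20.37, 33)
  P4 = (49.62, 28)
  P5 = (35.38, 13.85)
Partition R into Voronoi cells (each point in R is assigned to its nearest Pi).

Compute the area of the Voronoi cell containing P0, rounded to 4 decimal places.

1. box [0,60]×[0,90]: [(0, 0) (60, 0) (60, 90) (0, 90)]
2. ⊥bis P0·P1 via (41.565,80.89): [(9.2218, 0) (60, 0) (60, 90) (45.2076, 90)]  |A|=2950.6775
3. ⊥bis P0·P2 via (41.92,73.745): [(40.9546, 79.3633) (54.5921, 0) (60, 0) (60, 90) (45.2076, 90)]  |A|=1150.3102
4. ⊥bis P0·P3 via (37.27,54.425): [(40.9546, 79.3633) (46.4895, 47.1526) (60, 36.4956) (60, 90) (45.2076, 90)]  |A|=776.2756
5. ⊥bis P0·P4 via (51.895,51.925): [(40.9546, 79.3633) (45.5661, 52.5268) (60, 51.1543) (60, 90) (45.2076, 90)]  |A|=639.1014
6. ⊥bis P0·P5 via (44.775,44.85): [(40.9546, 79.3633) (45.5661, 52.5268) (60, 51.1543) (60, 90) (45.2076, 90)]  |A|=639.1014
7. canonical 5-gon: [(40.9546, 79.3633) (45.5661, 52.5268) (60, 51.1543) (60, 90) (45.2076, 90)]
8. shoelace: 639.1014

Area of P0's cell: 639.1014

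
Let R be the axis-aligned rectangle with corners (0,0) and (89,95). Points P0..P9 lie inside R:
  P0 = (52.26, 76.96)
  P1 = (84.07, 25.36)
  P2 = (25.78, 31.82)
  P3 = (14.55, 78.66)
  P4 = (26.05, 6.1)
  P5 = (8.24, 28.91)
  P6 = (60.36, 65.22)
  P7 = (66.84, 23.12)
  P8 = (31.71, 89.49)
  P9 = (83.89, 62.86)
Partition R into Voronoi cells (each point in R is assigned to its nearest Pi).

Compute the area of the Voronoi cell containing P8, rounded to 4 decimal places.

1. box [0,89]×[0,95]: [(0, 0) (89, 0) (89, 95) (0, 95)]
2. ⊥bis P8·P0 via (41.985,83.225): [(0, 14.3669) (49.1646, 95) (0, 95)]  |A|=1982.1465
3. ⊥bis P8·P1 via (57.89,57.425): [(0, 14.3669) (49.1646, 95) (0, 95)]  |A|=1982.1465
4. ⊥bis P8·P2 via (28.745,60.655): [(0, 63.6107) (28.2541, 60.7055) (49.1646, 95) (0, 95)]  |A|=1286.4761
5. ⊥bis P8·P3 via (23.13,84.075): [(32.9836, 68.4621) (49.1646, 95) (16.235, 95)]  |A|=436.9407
6. ⊥bis P8·P4 via (28.88,47.795): [(32.9836, 68.4621) (49.1646, 95) (16.235, 95)]  |A|=436.9407
7. ⊥bis P8·P5 via (19.975,59.2): [(32.9836, 68.4621) (49.1646, 95) (16.235, 95)]  |A|=436.9407
8. ⊥bis P8·P6 via (46.035,77.355): [(32.9836, 68.4621) (49.1646, 95) (16.235, 95)]  |A|=436.9407
9. ⊥bis P8·P7 via (49.275,56.305): [(32.9836, 68.4621) (49.1646, 95) (16.235, 95)]  |A|=436.9407
10. ⊥bis P8·P9 via (57.8,76.175): [(32.9836, 68.4621) (49.1646, 95) (16.235, 95)]  |A|=436.9407
11. canonical 3-gon: [(32.9836, 68.4621) (49.1646, 95) (16.235, 95)]
12. shoelace: 436.9407

Area of P8's cell: 436.9407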